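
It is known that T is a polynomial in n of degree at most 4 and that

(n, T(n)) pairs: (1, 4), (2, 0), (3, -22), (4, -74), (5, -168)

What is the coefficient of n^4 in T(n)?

0

Write T(n) = an^4 + bn³ + cn² + dn + e; the 5 given values yield a linear system in the 5 coefficients.
Solving, the leading coefficient vanishes, and T(n) = -2n³ + 3n² + n + 2.
The coefficient of n^4 is 0.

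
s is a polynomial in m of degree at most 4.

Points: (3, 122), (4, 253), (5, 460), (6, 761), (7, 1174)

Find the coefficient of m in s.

Write s(m) = am^4 + bm³ + cm² + dm + e; the 5 given values yield a linear system in the 5 coefficients.
Solving, the leading coefficient vanishes, and s(m) = 3m³ + 2m² + 6m + 5.
The coefficient of m is 6.

6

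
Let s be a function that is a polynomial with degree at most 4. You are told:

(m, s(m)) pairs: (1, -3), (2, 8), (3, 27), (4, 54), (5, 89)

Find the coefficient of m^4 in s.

Write s(m) = am^4 + bm³ + cm² + dm + e; the 5 given values yield a linear system in the 5 coefficients.
Solving, the top 2 coefficients vanish, and s(m) = 4m² - m - 6.
The coefficient of m^4 is 0.

0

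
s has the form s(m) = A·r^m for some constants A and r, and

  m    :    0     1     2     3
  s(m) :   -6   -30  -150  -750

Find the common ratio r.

Consecutive ratio: -30/(-6) = 5, and -150/(-30) = 5, so r = 5.
Then A·5^0 = -6 gives A = -6, and s(m) = -6·5^m.

5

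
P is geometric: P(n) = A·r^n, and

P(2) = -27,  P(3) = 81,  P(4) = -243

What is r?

-3

Consecutive ratio: 81/(-27) = -3, and -243/81 = -3, so r = -3.
Then A·(-3)^2 = -27 gives A = -3, and P(n) = -3·(-3)^n.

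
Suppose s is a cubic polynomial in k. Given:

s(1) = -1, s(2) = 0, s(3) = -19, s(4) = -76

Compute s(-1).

Write s(k) = ak³ + bk² + ck + d; the 4 given values yield a linear system in the 4 coefficients.
Solving, s(k) = -3k³ + 8k² - 2k - 4.
Then s(-1) = 9.

9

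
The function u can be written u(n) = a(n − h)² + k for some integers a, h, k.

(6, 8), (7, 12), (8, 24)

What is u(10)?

72

First differences 4, 12; second difference 8 = 2a, so a = 4.
Expanding, the n-coefficient is −2ah = -8h; matching it to the data gives h = 6, and then k = 8.
So u(n) = 4(n − 6)² + 8.
u(10) = 4·4² + 8 = 72.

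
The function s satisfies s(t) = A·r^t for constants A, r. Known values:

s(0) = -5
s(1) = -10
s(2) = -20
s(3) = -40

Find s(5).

Consecutive ratio: -10/(-5) = 2, and -20/(-10) = 2, so r = 2.
Then A·2^0 = -5 gives A = -5, and s(t) = -5·2^t.
s(5) = -5·2^5 = -160.

-160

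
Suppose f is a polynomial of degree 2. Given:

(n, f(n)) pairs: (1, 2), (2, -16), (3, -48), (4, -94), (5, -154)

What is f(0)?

Write f(n) = an² + bn + c; the 5 given values yield a linear system in the 3 coefficients.
Solving, f(n) = -7n² + 3n + 6.
The constant term is f(0) = 6.

6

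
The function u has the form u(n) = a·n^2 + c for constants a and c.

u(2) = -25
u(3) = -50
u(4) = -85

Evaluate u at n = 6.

-185

From u(2) = -25 and u(3) = -50: 4a + c = -25 and 9a + c = -50.
Subtracting: 5a = -25, so a = -5; then c = -25 − (-5)·4 = -5.
So u(n) = -5n² − 5, and u(6) = -185.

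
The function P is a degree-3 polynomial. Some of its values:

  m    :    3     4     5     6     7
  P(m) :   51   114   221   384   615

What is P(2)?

Write P(m) = am³ + bm² + cm + d; the 5 given values yield a linear system in the 4 coefficients.
Solving, P(m) = 2m³ - 2m² + 3m + 6.
Then P(2) = 20.

20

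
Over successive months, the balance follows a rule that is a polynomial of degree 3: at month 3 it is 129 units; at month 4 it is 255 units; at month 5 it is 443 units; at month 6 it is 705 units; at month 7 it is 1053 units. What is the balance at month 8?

1499

Write the value at n as Q(n).
Write Q(n) = an³ + bn² + cn + d; the 5 given values yield a linear system in the 4 coefficients.
Solving, Q(n) = 2n³ + 7n² + 3n + 3.
Then Q(8) = 1499.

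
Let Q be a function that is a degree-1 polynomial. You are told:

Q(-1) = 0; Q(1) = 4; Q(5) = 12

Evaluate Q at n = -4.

Write Q(n) = an + b; the 3 given values yield a linear system in the 2 coefficients.
Solving, Q(n) = 2n + 2.
Then Q(-4) = -6.

-6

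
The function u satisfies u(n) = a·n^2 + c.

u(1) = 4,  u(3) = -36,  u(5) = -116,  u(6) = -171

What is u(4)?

-71

From u(1) = 4 and u(3) = -36: 1a + c = 4 and 9a + c = -36.
Subtracting: 8a = -40, so a = -5; then c = 4 − (-5)·1 = 9.
So u(n) = -5n² + 9, and u(4) = -71.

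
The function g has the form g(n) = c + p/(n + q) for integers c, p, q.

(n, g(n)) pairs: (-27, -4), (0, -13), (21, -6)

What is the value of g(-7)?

(g(n) − c)(n + q) = p for each data point; the three points give a linear system in c and q, then p follows.
Solving: c = -5, q = 3, p = -24, so g(n) = -5 − 24/(n + 3).
Then g(-7) = -5 − 24/(-4) = 1.

1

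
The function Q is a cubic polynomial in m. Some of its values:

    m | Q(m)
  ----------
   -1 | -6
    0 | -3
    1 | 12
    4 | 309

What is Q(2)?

57

Write Q(m) = am³ + bm² + cm + d; the 4 given values yield a linear system in the 4 coefficients.
Solving, Q(m) = 3m³ + 6m² + 6m - 3.
Then Q(2) = 57.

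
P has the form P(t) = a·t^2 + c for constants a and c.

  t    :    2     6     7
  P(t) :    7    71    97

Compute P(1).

1

From P(2) = 7 and P(6) = 71: 4a + c = 7 and 36a + c = 71.
Subtracting: 32a = 64, so a = 2; then c = 7 − 2·4 = -1.
So P(t) = 2t² − 1, and P(1) = 1.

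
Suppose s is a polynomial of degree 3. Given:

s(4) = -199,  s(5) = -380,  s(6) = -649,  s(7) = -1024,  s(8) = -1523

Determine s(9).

First differences: -181, -269, -375, -499. Second differences: -88, -106, -124. Third differences: -18, -18.
Level-3 differences are constant, so s has degree 3.
Fitting a degree-3 polynomial gives s(x) = -3x³ + x² - 7x + 5.
Then s(9) = -2164.

-2164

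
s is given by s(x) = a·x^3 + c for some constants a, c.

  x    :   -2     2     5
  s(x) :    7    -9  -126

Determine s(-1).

0

From s(-2) = 7 and s(2) = -9: -8a + c = 7 and 8a + c = -9.
Subtracting: 16a = -16, so a = -1; then c = 7 − (-1)·(-8) = -1.
So s(x) = -1x³ − 1, and s(-1) = 0.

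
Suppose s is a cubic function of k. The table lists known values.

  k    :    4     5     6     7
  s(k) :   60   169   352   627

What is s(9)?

Write s(k) = ak³ + bk² + ck + d; the 4 given values yield a linear system in the 4 coefficients.
Solving, s(k) = 3k³ - 8k² - 2k + 4.
Then s(9) = 1525.

1525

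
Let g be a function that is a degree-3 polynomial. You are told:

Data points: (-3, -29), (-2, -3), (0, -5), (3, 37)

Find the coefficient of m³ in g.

2

Write g(m) = am³ + bm² + cm + d; the 4 given values yield a linear system in the 4 coefficients.
Solving, g(m) = 2m³ + m² - 7m - 5.
The coefficient of m³ is 2.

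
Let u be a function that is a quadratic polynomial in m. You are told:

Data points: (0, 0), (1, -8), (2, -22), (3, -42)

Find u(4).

First differences: -8, -14, -20. Second differences: -6, -6.
Level-2 differences are constant, so u has degree 2.
Fitting a degree-2 polynomial gives u(m) = -3m² - 5m.
Then u(4) = -68.

-68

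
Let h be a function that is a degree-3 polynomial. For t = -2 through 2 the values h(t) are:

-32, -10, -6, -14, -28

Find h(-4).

-154

First differences: 22, 4, -8, -14. Second differences: -18, -12, -6. Third differences: 6, 6.
Level-3 differences are constant, so h has degree 3.
Fitting a degree-3 polynomial gives h(t) = t³ - 6t² - 3t - 6.
Then h(-4) = -154.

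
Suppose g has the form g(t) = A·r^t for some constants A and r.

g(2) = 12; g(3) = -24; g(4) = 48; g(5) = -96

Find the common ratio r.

Consecutive ratio: -24/12 = -2, and 48/(-24) = -2, so r = -2.
Then A·(-2)^2 = 12 gives A = 3, and g(t) = 3·(-2)^t.

-2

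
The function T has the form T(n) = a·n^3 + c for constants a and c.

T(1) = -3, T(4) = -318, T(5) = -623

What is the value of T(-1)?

From T(1) = -3 and T(4) = -318: 1a + c = -3 and 64a + c = -318.
Subtracting: 63a = -315, so a = -5; then c = -3 − (-5)·1 = 2.
So T(n) = -5n³ + 2, and T(-1) = 7.

7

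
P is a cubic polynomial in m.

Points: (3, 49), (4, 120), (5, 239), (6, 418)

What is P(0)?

Write P(m) = am³ + bm² + cm + d; the 4 given values yield a linear system in the 4 coefficients.
Solving, P(m) = 2m³ - 3m + 4.
The constant term is P(0) = 4.

4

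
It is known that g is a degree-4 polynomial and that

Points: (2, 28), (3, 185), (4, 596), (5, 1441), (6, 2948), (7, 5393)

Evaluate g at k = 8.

Write g(k) = ak^4 + bk³ + ck² + dk + e; the 6 given values yield a linear system in the 5 coefficients.
Solving, g(k) = 2k^4 + 2k³ - k² - 6k - 4.
Then g(8) = 9100.

9100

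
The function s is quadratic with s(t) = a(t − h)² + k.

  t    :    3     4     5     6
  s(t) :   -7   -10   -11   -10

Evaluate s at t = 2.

-2

First differences -3, -1, 1; second difference 2 = 2a, so a = 1.
Expanding, the t-coefficient is −2ah = -2h; matching it to the data gives h = 5, and then k = -11.
So s(t) = 1(t − 5)² − 11.
s(2) = 1·(-3)² − 11 = -2.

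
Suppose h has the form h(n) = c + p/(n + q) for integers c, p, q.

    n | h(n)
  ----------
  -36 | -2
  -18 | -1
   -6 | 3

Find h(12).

-6

(h(n) − c)(n + q) = p for each data point; the three points give a linear system in c and q, then p follows.
Solving: c = -3, q = 0, p = -36, so h(n) = -3 − 36/(n + 0).
Then h(12) = -3 − 36/12 = -6.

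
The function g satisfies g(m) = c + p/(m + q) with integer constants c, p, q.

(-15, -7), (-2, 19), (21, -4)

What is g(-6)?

(g(m) − c)(m + q) = p for each data point; the three points give a linear system in c and q, then p follows.
Solving: c = -5, q = 3, p = 24, so g(m) = -5 + 24/(m + 3).
Then g(-6) = -5 + 24/(-3) = -13.

-13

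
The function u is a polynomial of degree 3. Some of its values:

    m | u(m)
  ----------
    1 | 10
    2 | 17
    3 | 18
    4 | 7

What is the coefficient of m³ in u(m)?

Write u(m) = am³ + bm² + cm + d; the 4 given values yield a linear system in the 4 coefficients.
Solving, u(m) = -m³ + 3m² + 5m + 3.
The coefficient of m³ is -1.

-1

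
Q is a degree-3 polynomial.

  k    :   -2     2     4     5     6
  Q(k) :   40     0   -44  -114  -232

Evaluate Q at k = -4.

228

Write Q(k) = ak³ + bk² + ck + d; the 5 given values yield a linear system in the 4 coefficients.
Solving, Q(k) = -2k³ + 6k² - 2k - 4.
Then Q(-4) = 228.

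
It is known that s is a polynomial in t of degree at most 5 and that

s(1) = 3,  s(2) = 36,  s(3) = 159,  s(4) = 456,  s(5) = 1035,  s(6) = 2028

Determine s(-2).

First differences: 33, 123, 297, 579, 993. Second differences: 90, 174, 282, 414. Third differences: 84, 108, 132. Fourth differences: 24, 24.
Level-4 differences are constant, so s has degree 4.
Fitting a degree-4 polynomial gives s(t) = t^4 + 4t³ - 4t² + 2t.
Then s(-2) = -36.

-36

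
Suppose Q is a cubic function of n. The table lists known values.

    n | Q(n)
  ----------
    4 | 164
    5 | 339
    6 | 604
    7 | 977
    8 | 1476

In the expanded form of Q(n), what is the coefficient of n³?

First differences: 175, 265, 373, 499. Second differences: 90, 108, 126. Third differences: 18, 18.
Level-3 differences are constant, so Q has degree 3.
Fitting a degree-3 polynomial gives Q(n) = 3n³ - 8n + 4.
The coefficient of n³ is 3.

3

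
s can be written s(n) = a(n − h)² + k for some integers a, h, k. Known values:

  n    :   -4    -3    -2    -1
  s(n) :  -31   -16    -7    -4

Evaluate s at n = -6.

-79

First differences 15, 9, 3; second difference -6 = 2a, so a = -3.
Expanding, the n-coefficient is −2ah = 6h; matching it to the data gives h = -1, and then k = -4.
So s(n) = -3(n + 1)² − 4.
s(-6) = -3·(-5)² − 4 = -79.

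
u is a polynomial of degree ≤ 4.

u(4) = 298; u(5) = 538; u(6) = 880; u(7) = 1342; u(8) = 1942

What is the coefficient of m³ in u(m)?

3

First differences: 240, 342, 462, 600. Second differences: 102, 120, 138. Third differences: 18, 18.
Level-3 differences are constant, so u has degree 3.
Fitting a degree-3 polynomial gives u(m) = 3m³ + 6m² + 3m - 2.
The coefficient of m³ is 3.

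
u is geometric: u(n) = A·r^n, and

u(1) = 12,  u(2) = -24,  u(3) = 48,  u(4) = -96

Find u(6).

-384

Consecutive ratio: -24/12 = -2, and 48/(-24) = -2, so r = -2.
Then A·(-2)^1 = 12 gives A = -6, and u(n) = -6·(-2)^n.
u(6) = -6·(-2)^6 = -384.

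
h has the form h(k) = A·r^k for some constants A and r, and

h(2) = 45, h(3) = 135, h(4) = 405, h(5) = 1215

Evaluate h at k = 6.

3645

Consecutive ratio: 135/45 = 3, and 405/135 = 3, so r = 3.
Then A·3^2 = 45 gives A = 5, and h(k) = 5·3^k.
h(6) = 5·3^6 = 3645.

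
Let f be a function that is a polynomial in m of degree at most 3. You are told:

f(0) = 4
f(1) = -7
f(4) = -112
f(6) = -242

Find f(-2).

-10

Write f(m) = am³ + bm² + cm + d; the 4 given values yield a linear system in the 4 coefficients.
Solving, the leading coefficient vanishes, and f(m) = -6m² - 5m + 4.
Then f(-2) = -10.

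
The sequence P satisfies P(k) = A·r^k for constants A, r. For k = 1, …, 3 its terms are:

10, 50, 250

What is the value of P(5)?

6250

Consecutive ratio: 50/10 = 5, and 250/50 = 5, so r = 5.
Then A·5^1 = 10 gives A = 2, and P(k) = 2·5^k.
P(5) = 2·5^5 = 6250.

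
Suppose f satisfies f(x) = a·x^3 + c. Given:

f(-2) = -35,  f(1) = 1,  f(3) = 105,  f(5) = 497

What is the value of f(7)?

1369

From f(-2) = -35 and f(1) = 1: -8a + c = -35 and 1a + c = 1.
Subtracting: 9a = 36, so a = 4; then c = -35 − 4·(-8) = -3.
So f(x) = 4x³ − 3, and f(7) = 1369.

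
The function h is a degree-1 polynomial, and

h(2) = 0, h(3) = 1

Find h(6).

Write h(t) = at + b; the 2 given values yield a linear system in the 2 coefficients.
Solving, h(t) = t - 2.
Then h(6) = 4.

4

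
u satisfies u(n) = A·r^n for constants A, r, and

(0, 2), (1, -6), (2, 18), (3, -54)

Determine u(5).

Consecutive ratio: -6/2 = -3, and 18/(-6) = -3, so r = -3.
Then A·(-3)^0 = 2 gives A = 2, and u(n) = 2·(-3)^n.
u(5) = 2·(-3)^5 = -486.

-486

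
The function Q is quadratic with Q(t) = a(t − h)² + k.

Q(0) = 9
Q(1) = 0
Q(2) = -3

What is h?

First differences -9, -3; second difference 6 = 2a, so a = 3.
Expanding, the t-coefficient is −2ah = -6h; matching it to the data gives h = 2, and then k = -3.
So Q(t) = 3(t − 2)² − 3.
Hence h = 2.

2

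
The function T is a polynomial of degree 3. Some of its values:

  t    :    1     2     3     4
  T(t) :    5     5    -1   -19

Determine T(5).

-55

Write T(t) = at³ + bt² + ct + d; the 4 given values yield a linear system in the 4 coefficients.
Solving, T(t) = -t³ + 3t² - 2t + 5.
Then T(5) = -55.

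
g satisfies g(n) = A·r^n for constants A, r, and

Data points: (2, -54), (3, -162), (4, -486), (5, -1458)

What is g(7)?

-13122

Consecutive ratio: -162/(-54) = 3, and -486/(-162) = 3, so r = 3.
Then A·3^2 = -54 gives A = -6, and g(n) = -6·3^n.
g(7) = -6·3^7 = -13122.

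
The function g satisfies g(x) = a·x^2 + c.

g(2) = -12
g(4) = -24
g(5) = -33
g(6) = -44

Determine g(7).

From g(2) = -12 and g(4) = -24: 4a + c = -12 and 16a + c = -24.
Subtracting: 12a = -12, so a = -1; then c = -12 − (-1)·4 = -8.
So g(x) = -1x² − 8, and g(7) = -57.

-57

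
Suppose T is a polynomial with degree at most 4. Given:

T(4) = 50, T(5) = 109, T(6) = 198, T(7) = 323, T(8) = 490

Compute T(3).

15

First differences: 59, 89, 125, 167. Second differences: 30, 36, 42. Third differences: 6, 6.
Level-3 differences are constant, so T has degree 3.
Fitting a degree-3 polynomial gives T(k) = k³ - 2k - 6.
Then T(3) = 15.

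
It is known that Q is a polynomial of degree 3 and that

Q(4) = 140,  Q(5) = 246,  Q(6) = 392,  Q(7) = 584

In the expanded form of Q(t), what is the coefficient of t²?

Write Q(t) = at³ + bt² + ct + d; the 4 given values yield a linear system in the 4 coefficients.
Solving, Q(t) = t³ + 5t² - 4.
The coefficient of t² is 5.

5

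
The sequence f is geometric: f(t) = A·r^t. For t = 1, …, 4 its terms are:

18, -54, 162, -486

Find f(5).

1458

Consecutive ratio: -54/18 = -3, and 162/(-54) = -3, so r = -3.
Then A·(-3)^1 = 18 gives A = -6, and f(t) = -6·(-3)^t.
f(5) = -6·(-3)^5 = 1458.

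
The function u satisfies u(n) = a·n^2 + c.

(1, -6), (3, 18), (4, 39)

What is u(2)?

From u(1) = -6 and u(3) = 18: 1a + c = -6 and 9a + c = 18.
Subtracting: 8a = 24, so a = 3; then c = -6 − 3·1 = -9.
So u(n) = 3n² − 9, and u(2) = 3.

3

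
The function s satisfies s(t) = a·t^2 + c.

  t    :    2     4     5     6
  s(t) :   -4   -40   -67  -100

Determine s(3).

-19

From s(2) = -4 and s(4) = -40: 4a + c = -4 and 16a + c = -40.
Subtracting: 12a = -36, so a = -3; then c = -4 − (-3)·4 = 8.
So s(t) = -3t² + 8, and s(3) = -19.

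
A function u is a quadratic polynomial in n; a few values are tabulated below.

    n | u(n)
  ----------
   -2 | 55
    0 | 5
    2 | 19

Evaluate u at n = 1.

4

Write u(n) = an² + bn + c; the 3 given values yield a linear system in the 3 coefficients.
Solving, u(n) = 8n² - 9n + 5.
Then u(1) = 4.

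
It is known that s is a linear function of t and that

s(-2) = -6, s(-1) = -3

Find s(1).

3

Write s(t) = at + b; the 2 given values yield a linear system in the 2 coefficients.
Solving, s(t) = 3t.
Then s(1) = 3.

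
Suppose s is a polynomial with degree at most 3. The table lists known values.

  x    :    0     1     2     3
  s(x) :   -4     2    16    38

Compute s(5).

Write s(x) = ax³ + bx² + cx + d; the 4 given values yield a linear system in the 4 coefficients.
Solving, the leading coefficient vanishes, and s(x) = 4x² + 2x - 4.
Then s(5) = 106.

106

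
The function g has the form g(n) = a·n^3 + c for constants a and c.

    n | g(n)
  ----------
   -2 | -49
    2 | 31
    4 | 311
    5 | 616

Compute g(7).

From g(-2) = -49 and g(2) = 31: -8a + c = -49 and 8a + c = 31.
Subtracting: 16a = 80, so a = 5; then c = -49 − 5·(-8) = -9.
So g(n) = 5n³ − 9, and g(7) = 1706.

1706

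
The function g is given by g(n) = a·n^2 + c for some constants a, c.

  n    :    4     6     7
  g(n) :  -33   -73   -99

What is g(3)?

-19

From g(4) = -33 and g(6) = -73: 16a + c = -33 and 36a + c = -73.
Subtracting: 20a = -40, so a = -2; then c = -33 − (-2)·16 = -1.
So g(n) = -2n² − 1, and g(3) = -19.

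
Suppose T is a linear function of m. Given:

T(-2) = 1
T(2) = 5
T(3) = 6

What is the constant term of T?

Write T(m) = am + b; the 3 given values yield a linear system in the 2 coefficients.
Solving, T(m) = m + 3.
The constant term is T(0) = 3.

3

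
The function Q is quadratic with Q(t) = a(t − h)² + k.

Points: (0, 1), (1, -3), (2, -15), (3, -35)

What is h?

First differences -4, -12, -20; second difference -8 = 2a, so a = -4.
Expanding, the t-coefficient is −2ah = 8h; matching it to the data gives h = 0, and then k = 1.
So Q(t) = -4(t + 0)² + 1.
Hence h = 0.

0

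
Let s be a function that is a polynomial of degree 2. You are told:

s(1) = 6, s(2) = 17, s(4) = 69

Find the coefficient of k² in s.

5

Write s(k) = ak² + bk + c; the 3 given values yield a linear system in the 3 coefficients.
Solving, s(k) = 5k² - 4k + 5.
The coefficient of k² is 5.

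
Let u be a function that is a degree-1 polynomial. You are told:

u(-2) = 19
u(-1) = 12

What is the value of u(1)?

-2

Write u(m) = am + b; the 2 given values yield a linear system in the 2 coefficients.
Solving, u(m) = -7m + 5.
Then u(1) = -2.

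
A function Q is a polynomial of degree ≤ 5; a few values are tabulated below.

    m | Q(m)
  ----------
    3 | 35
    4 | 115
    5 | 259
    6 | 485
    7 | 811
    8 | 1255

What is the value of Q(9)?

First differences: 80, 144, 226, 326, 444. Second differences: 64, 82, 100, 118. Third differences: 18, 18, 18.
Level-3 differences are constant, so Q has degree 3.
Fitting a degree-3 polynomial gives Q(m) = 3m³ - 4m² - 3m - 1.
Then Q(9) = 1835.

1835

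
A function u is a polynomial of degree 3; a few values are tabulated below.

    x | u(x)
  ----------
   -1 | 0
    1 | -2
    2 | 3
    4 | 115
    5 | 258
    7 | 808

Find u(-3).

Write u(x) = ax³ + bx² + cx + d; the 6 given values yield a linear system in the 4 coefficients.
Solving, u(x) = 3x³ - 4x² - 4x + 3.
Then u(-3) = -102.

-102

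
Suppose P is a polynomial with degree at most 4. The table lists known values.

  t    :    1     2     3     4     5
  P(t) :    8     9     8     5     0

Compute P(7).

First differences: 1, -1, -3, -5. Second differences: -2, -2, -2.
Level-2 differences are constant, so P has degree 2.
Fitting a degree-2 polynomial gives P(t) = -t² + 4t + 5.
Then P(7) = -16.

-16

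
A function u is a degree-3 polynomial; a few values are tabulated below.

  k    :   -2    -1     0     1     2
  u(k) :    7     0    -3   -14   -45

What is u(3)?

-108

Write u(k) = ak³ + bk² + ck + d; the 5 given values yield a linear system in the 4 coefficients.
Solving, u(k) = -2k³ - 4k² - 5k - 3.
Then u(3) = -108.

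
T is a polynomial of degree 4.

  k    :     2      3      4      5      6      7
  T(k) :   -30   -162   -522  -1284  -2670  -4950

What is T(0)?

6

First differences: -132, -360, -762, -1386, -2280. Second differences: -228, -402, -624, -894. Third differences: -174, -222, -270. Fourth differences: -48, -48.
Level-4 differences are constant, so T has degree 4.
Fitting a degree-4 polynomial gives T(k) = -2k^4 - k³ + 5k² - 8k + 6.
The constant term is T(0) = 6.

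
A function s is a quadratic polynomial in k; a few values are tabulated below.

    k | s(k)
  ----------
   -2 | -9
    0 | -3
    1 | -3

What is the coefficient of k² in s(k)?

Write s(k) = ak² + bk + c; the 3 given values yield a linear system in the 3 coefficients.
Solving, s(k) = -k² + k - 3.
The coefficient of k² is -1.

-1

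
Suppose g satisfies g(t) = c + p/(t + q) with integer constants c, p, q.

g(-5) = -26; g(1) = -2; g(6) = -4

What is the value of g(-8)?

(g(t) − c)(t + q) = p for each data point; the three points give a linear system in c and q, then p follows.
Solving: c = -6, q = 4, p = 20, so g(t) = -6 + 20/(t + 4).
Then g(-8) = -6 + 20/(-4) = -11.

-11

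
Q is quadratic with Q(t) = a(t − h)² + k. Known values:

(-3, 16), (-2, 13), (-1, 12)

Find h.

-1

First differences -3, -1; second difference 2 = 2a, so a = 1.
Expanding, the t-coefficient is −2ah = -2h; matching it to the data gives h = -1, and then k = 12.
So Q(t) = 1(t + 1)² + 12.
Hence h = -1.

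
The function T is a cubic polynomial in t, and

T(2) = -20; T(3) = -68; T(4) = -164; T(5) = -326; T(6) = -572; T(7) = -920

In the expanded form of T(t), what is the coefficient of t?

Write T(t) = at³ + bt² + ct + d; the 6 given values yield a linear system in the 4 coefficients.
Solving, T(t) = -3t³ + 3t² - 6t + 4.
The coefficient of t is -6.

-6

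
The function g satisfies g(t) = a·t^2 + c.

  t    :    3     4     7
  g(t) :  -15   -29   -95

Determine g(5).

-47

From g(3) = -15 and g(4) = -29: 9a + c = -15 and 16a + c = -29.
Subtracting: 7a = -14, so a = -2; then c = -15 − (-2)·9 = 3.
So g(t) = -2t² + 3, and g(5) = -47.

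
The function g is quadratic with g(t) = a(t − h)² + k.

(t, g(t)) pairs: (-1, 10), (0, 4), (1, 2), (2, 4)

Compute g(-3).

34

First differences -6, -2, 2; second difference 4 = 2a, so a = 2.
Expanding, the t-coefficient is −2ah = -4h; matching it to the data gives h = 1, and then k = 2.
So g(t) = 2(t − 1)² + 2.
g(-3) = 2·(-4)² + 2 = 34.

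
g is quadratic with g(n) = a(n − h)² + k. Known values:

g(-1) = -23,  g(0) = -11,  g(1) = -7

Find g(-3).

First differences 12, 4; second difference -8 = 2a, so a = -4.
Expanding, the n-coefficient is −2ah = 8h; matching it to the data gives h = 1, and then k = -7.
So g(n) = -4(n − 1)² − 7.
g(-3) = -4·(-4)² − 7 = -71.

-71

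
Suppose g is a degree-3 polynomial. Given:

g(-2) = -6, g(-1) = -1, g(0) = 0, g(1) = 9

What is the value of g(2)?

38

Write g(m) = am³ + bm² + cm + d; the 4 given values yield a linear system in the 4 coefficients.
Solving, g(m) = 2m³ + 4m² + 3m.
Then g(2) = 38.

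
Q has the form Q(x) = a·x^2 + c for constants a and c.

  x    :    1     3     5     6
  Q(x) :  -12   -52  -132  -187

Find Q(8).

-327

From Q(1) = -12 and Q(3) = -52: 1a + c = -12 and 9a + c = -52.
Subtracting: 8a = -40, so a = -5; then c = -12 − (-5)·1 = -7.
So Q(x) = -5x² − 7, and Q(8) = -327.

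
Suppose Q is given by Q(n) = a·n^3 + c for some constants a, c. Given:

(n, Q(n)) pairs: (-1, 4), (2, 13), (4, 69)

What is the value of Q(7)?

From Q(-1) = 4 and Q(2) = 13: -1a + c = 4 and 8a + c = 13.
Subtracting: 9a = 9, so a = 1; then c = 4 − 1·(-1) = 5.
So Q(n) = 1n³ + 5, and Q(7) = 348.

348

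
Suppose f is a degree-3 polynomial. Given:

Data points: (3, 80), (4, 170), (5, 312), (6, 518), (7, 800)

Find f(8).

Write f(n) = an³ + bn² + cn + d; the 5 given values yield a linear system in the 4 coefficients.
Solving, f(n) = 2n³ + 2n² + 2n + 2.
Then f(8) = 1170.

1170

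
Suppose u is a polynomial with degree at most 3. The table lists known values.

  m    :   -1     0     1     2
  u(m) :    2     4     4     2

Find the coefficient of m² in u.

-1

Write u(m) = am³ + bm² + cm + d; the 4 given values yield a linear system in the 4 coefficients.
Solving, the leading coefficient vanishes, and u(m) = -m² + m + 4.
The coefficient of m² is -1.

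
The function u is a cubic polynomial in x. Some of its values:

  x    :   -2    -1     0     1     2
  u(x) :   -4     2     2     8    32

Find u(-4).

First differences: 6, 0, 6, 24. Second differences: -6, 6, 18. Third differences: 12, 12.
Level-3 differences are constant, so u has degree 3.
Fitting a degree-3 polynomial gives u(x) = 2x³ + 3x² + x + 2.
Then u(-4) = -82.

-82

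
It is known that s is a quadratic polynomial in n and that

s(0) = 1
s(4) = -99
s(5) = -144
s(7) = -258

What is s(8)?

Write s(n) = an² + bn + c; the 4 given values yield a linear system in the 3 coefficients.
Solving, s(n) = -4n² - 9n + 1.
Then s(8) = -327.

-327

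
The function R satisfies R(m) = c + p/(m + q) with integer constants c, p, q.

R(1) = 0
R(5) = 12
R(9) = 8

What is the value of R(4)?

18

(R(m) − c)(m + q) = p for each data point; the three points give a linear system in c and q, then p follows.
Solving: c = 6, q = -3, p = 12, so R(m) = 6 + 12/(m − 3).
Then R(4) = 6 + 12/1 = 18.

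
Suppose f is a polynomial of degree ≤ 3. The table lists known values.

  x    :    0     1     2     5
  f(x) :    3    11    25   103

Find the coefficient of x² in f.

3

Write f(x) = ax³ + bx² + cx + d; the 4 given values yield a linear system in the 4 coefficients.
Solving, the leading coefficient vanishes, and f(x) = 3x² + 5x + 3.
The coefficient of x² is 3.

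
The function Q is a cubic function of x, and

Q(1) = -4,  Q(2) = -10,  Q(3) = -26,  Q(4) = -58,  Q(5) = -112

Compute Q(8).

-466

First differences: -6, -16, -32, -54. Second differences: -10, -16, -22. Third differences: -6, -6.
Level-3 differences are constant, so Q has degree 3.
Fitting a degree-3 polynomial gives Q(x) = -x³ + x² - 2x - 2.
Then Q(8) = -466.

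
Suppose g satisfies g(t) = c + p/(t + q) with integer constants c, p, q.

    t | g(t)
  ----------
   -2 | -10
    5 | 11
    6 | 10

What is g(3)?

15

(g(t) − c)(t + q) = p for each data point; the three points give a linear system in c and q, then p follows.
Solving: c = 5, q = 0, p = 30, so g(t) = 5 + 30/(t + 0).
Then g(3) = 5 + 30/3 = 15.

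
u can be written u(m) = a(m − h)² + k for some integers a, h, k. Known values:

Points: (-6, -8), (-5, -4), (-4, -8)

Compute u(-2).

First differences 4, -4; second difference -8 = 2a, so a = -4.
Expanding, the m-coefficient is −2ah = 8h; matching it to the data gives h = -5, and then k = -4.
So u(m) = -4(m + 5)² − 4.
u(-2) = -4·3² − 4 = -40.

-40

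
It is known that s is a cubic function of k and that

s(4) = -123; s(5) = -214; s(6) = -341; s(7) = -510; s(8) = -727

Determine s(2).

-25

First differences: -91, -127, -169, -217. Second differences: -36, -42, -48. Third differences: -6, -6.
Level-3 differences are constant, so s has degree 3.
Fitting a degree-3 polynomial gives s(k) = -k³ - 3k² - 3k + 1.
Then s(2) = -25.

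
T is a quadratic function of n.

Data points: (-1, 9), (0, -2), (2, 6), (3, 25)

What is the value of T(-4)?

102

Write T(n) = an² + bn + c; the 4 given values yield a linear system in the 3 coefficients.
Solving, T(n) = 5n² - 6n - 2.
Then T(-4) = 102.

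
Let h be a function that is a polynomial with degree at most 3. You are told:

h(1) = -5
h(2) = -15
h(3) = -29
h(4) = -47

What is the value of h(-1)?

First differences: -10, -14, -18. Second differences: -4, -4.
Level-2 differences are constant, so h has degree 2.
Fitting a degree-2 polynomial gives h(n) = -2n² - 4n + 1.
Then h(-1) = 3.

3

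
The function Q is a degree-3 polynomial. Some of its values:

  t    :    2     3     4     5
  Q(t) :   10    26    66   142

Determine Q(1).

6

Write Q(t) = at³ + bt² + ct + d; the 4 given values yield a linear system in the 4 coefficients.
Solving, Q(t) = 2t³ - 6t² + 8t + 2.
Then Q(1) = 6.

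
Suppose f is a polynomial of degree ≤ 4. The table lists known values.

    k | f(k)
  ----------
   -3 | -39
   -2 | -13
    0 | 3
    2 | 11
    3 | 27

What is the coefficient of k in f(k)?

Write f(k) = ak^4 + bk³ + ck² + dk + e; the 5 given values yield a linear system in the 5 coefficients.
Solving, the leading coefficient vanishes, and f(k) = k³ - k² + 2k + 3.
The coefficient of k is 2.

2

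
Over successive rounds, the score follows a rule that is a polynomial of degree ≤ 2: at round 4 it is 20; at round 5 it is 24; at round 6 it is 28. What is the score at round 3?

Write the value at t as P(t).
First differences: 4, 4.
Level-1 differences are constant, so P has degree 1.
Fitting a degree-1 polynomial gives P(t) = 4t + 4.
Then P(3) = 16.

16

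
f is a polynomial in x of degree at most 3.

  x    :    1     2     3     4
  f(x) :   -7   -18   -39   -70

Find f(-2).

First differences: -11, -21, -31. Second differences: -10, -10.
Level-2 differences are constant, so f has degree 2.
Fitting a degree-2 polynomial gives f(x) = -5x² + 4x - 6.
Then f(-2) = -34.

-34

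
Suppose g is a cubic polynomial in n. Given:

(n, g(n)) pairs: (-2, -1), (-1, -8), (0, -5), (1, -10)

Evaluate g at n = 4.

-253

Write g(n) = an³ + bn² + cn + d; the 4 given values yield a linear system in the 4 coefficients.
Solving, g(n) = -3n³ - 4n² + 2n - 5.
Then g(4) = -253.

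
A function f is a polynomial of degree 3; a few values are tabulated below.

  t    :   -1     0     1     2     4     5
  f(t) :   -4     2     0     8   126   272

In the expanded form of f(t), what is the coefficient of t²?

-4

Write f(t) = at³ + bt² + ct + d; the 6 given values yield a linear system in the 4 coefficients.
Solving, f(t) = 3t³ - 4t² - t + 2.
The coefficient of t² is -4.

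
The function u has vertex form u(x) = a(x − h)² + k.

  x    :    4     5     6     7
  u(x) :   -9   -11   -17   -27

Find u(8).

First differences -2, -6, -10; second difference -4 = 2a, so a = -2.
Expanding, the x-coefficient is −2ah = 4h; matching it to the data gives h = 4, and then k = -9.
So u(x) = -2(x − 4)² − 9.
u(8) = -2·4² − 9 = -41.

-41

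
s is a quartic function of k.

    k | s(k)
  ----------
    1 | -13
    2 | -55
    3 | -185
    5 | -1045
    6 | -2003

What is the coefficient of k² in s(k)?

Write s(k) = ak^4 + bk³ + ck² + dk + e; the 5 given values yield a linear system in the 5 coefficients.
Solving, s(k) = -k^4 - 3k³ - k² - 3k - 5.
The coefficient of k² is -1.

-1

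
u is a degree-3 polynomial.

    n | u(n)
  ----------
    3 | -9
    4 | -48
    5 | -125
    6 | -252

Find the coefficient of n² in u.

Write u(n) = an³ + bn² + cn + d; the 4 given values yield a linear system in the 4 coefficients.
Solving, u(n) = -2n³ + 5n².
The coefficient of n² is 5.

5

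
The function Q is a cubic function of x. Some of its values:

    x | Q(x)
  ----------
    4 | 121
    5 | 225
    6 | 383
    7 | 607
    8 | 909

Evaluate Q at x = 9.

1301

First differences: 104, 158, 224, 302. Second differences: 54, 66, 78. Third differences: 12, 12.
Level-3 differences are constant, so Q has degree 3.
Fitting a degree-3 polynomial gives Q(x) = 2x³ - 3x² + 9x + 5.
Then Q(9) = 1301.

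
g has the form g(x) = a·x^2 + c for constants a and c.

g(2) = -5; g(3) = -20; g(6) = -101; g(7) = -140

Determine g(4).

From g(2) = -5 and g(3) = -20: 4a + c = -5 and 9a + c = -20.
Subtracting: 5a = -15, so a = -3; then c = -5 − (-3)·4 = 7.
So g(x) = -3x² + 7, and g(4) = -41.

-41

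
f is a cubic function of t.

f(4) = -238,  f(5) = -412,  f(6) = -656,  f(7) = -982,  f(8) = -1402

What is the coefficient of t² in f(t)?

First differences: -174, -244, -326, -420. Second differences: -70, -82, -94. Third differences: -12, -12.
Level-3 differences are constant, so f has degree 3.
Fitting a degree-3 polynomial gives f(t) = -2t³ - 5t² - 7t - 2.
The coefficient of t² is -5.

-5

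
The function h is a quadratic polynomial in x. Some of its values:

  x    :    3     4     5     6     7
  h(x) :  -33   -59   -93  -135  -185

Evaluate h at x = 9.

First differences: -26, -34, -42, -50. Second differences: -8, -8, -8.
Level-2 differences are constant, so h has degree 2.
Fitting a degree-2 polynomial gives h(x) = -4x² + 2x - 3.
Then h(9) = -309.

-309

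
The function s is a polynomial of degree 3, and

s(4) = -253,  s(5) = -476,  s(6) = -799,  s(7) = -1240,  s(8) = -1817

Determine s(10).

-3451

Write s(k) = ak³ + bk² + ck + d; the 5 given values yield a linear system in the 4 coefficients.
Solving, s(k) = -3k³ - 5k² + 5k - 1.
Then s(10) = -3451.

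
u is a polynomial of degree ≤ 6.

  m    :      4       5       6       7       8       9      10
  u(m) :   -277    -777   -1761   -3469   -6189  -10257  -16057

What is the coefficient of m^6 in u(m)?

Write u(m) = am^6 + bm^5 + cm^4 + dm³ + em² + pm + q; the 7 given values yield a linear system in the 7 coefficients.
Solving, the top 2 coefficients vanish, and u(m) = -2m^4 + 4m³ - 6m + 3.
The coefficient of m^6 is 0.

0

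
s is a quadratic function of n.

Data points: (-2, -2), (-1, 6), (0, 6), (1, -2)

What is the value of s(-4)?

First differences: 8, 0, -8. Second differences: -8, -8.
Level-2 differences are constant, so s has degree 2.
Fitting a degree-2 polynomial gives s(n) = -4n² - 4n + 6.
Then s(-4) = -42.

-42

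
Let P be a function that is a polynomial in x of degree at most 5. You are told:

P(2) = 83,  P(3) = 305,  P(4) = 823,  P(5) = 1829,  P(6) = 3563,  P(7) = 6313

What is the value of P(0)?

-1

First differences: 222, 518, 1006, 1734, 2750. Second differences: 296, 488, 728, 1016. Third differences: 192, 240, 288. Fourth differences: 48, 48.
Level-4 differences are constant, so P has degree 4.
Fitting a degree-4 polynomial gives P(x) = 2x^4 + 4x³ + 2x² + 6x - 1.
Then P(0) = -1.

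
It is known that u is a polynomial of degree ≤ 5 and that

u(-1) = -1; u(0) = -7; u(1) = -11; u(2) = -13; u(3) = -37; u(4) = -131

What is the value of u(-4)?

-331

First differences: -6, -4, -2, -24, -94. Second differences: 2, 2, -22, -70. Third differences: 0, -24, -48. Fourth differences: -24, -24.
Level-4 differences are constant, so u has degree 4.
Fitting a degree-4 polynomial gives u(n) = -n^4 + 2n³ + 2n² - 7n - 7.
Then u(-4) = -331.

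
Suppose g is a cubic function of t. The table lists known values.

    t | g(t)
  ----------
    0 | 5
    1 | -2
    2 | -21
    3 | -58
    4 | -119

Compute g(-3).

14

Write g(t) = at³ + bt² + ct + d; the 5 given values yield a linear system in the 4 coefficients.
Solving, g(t) = -t³ - 3t² - 3t + 5.
Then g(-3) = 14.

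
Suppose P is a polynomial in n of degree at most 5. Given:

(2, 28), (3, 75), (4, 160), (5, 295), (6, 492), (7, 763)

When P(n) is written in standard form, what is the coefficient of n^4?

0

First differences: 47, 85, 135, 197, 271. Second differences: 38, 50, 62, 74. Third differences: 12, 12, 12.
Level-3 differences are constant, so P has degree 3.
Fitting a degree-3 polynomial gives P(n) = 2n³ + n² + 4n.
The coefficient of n^4 is 0.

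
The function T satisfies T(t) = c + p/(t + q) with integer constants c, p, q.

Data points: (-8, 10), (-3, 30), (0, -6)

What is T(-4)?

18

(T(t) − c)(t + q) = p for each data point; the three points give a linear system in c and q, then p follows.
Solving: c = 6, q = 2, p = -24, so T(t) = 6 − 24/(t + 2).
Then T(-4) = 6 − 24/(-2) = 18.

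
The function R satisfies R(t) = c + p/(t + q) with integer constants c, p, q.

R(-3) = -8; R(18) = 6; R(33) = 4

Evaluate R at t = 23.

(R(t) − c)(t + q) = p for each data point; the three points give a linear system in c and q, then p follows.
Solving: c = 2, q = -3, p = 60, so R(t) = 2 + 60/(t − 3).
Then R(23) = 2 + 60/20 = 5.

5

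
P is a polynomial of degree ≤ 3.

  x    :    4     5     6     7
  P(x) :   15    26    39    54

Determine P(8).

71

First differences: 11, 13, 15. Second differences: 2, 2.
Level-2 differences are constant, so P has degree 2.
Extending the table by one column gives the next first difference 17, so P(8) = 54 + 17 = 71.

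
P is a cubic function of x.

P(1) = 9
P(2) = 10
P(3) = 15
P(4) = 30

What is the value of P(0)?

6

Write P(x) = ax³ + bx² + cx + d; the 4 given values yield a linear system in the 4 coefficients.
Solving, P(x) = x³ - 4x² + 6x + 6.
Then P(0) = 6.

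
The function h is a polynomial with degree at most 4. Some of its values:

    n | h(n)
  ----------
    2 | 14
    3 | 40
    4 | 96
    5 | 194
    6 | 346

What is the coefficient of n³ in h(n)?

First differences: 26, 56, 98, 152. Second differences: 30, 42, 54. Third differences: 12, 12.
Level-3 differences are constant, so h has degree 3.
Fitting a degree-3 polynomial gives h(n) = 2n³ - 3n² + 3n + 4.
The coefficient of n³ is 2.

2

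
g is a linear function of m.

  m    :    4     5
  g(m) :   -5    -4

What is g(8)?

Write g(m) = am + b; the 2 given values yield a linear system in the 2 coefficients.
Solving, g(m) = m - 9.
Then g(8) = -1.

-1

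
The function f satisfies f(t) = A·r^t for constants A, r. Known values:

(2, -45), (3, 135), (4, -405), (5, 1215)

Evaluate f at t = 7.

Consecutive ratio: 135/(-45) = -3, and -405/135 = -3, so r = -3.
Then A·(-3)^2 = -45 gives A = -5, and f(t) = -5·(-3)^t.
f(7) = -5·(-3)^7 = 10935.

10935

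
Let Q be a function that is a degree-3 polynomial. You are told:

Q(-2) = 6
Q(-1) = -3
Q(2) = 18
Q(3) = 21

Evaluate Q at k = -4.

84

Write Q(k) = ak³ + bk² + ck + d; the 4 given values yield a linear system in the 4 coefficients.
Solving, Q(k) = -k³ + 3k² + 7k.
Then Q(-4) = 84.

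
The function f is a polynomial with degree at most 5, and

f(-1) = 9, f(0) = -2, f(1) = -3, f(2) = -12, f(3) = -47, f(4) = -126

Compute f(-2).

48

First differences: -11, -1, -9, -35, -79. Second differences: 10, -8, -26, -44. Third differences: -18, -18, -18.
Level-3 differences are constant, so f has degree 3.
Fitting a degree-3 polynomial gives f(n) = -3n³ + 5n² - 3n - 2.
Then f(-2) = 48.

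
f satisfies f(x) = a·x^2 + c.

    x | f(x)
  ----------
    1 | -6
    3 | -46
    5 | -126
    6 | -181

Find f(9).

From f(1) = -6 and f(3) = -46: 1a + c = -6 and 9a + c = -46.
Subtracting: 8a = -40, so a = -5; then c = -6 − (-5)·1 = -1.
So f(x) = -5x² − 1, and f(9) = -406.

-406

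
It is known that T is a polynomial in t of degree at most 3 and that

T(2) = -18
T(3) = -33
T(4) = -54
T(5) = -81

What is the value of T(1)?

First differences: -15, -21, -27. Second differences: -6, -6.
Level-2 differences are constant, so T has degree 2.
Fitting a degree-2 polynomial gives T(t) = -3t² - 6.
Then T(1) = -9.

-9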